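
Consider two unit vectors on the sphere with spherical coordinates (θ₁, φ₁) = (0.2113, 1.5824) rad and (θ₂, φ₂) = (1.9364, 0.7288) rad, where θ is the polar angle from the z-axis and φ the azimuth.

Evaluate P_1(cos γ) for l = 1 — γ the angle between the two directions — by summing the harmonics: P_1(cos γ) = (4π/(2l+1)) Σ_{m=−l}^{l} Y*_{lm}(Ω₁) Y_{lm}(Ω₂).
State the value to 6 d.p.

-0.220822

Expand P_1 via completeness: Σ_{m} conj(Y_{1,m}) at Ω₁ times Y_{1,m} at Ω₂ —
  [-1]  conj(Y_{1,-1})(Ω₁) = -0.00084 + 0.07246j ; Y_{1,-1}(Ω₂) = 0.24070 - 0.21488j ; Δ = 0.01537 + 0.01762j
  [+0]  conj(Y_{1,0})(Ω₁) = 0.47774 + 0.00000j ; Y_{1,0}(Ω₂) = -0.17468 + 0.00000j ; Δ = -0.08345 + 0.00000j
  [+1]  conj(Y_{1,1})(Ω₁) = 0.00084 + 0.07246j ; Y_{1,1}(Ω₂) = -0.24070 - 0.21488j ; Δ = 0.01537 - 0.01762j
Total Σ_m = -0.05272 + 0.00000j. Multiply by 4.188790: -0.22082 + 0.00000j. P_1(cos γ) = -0.220822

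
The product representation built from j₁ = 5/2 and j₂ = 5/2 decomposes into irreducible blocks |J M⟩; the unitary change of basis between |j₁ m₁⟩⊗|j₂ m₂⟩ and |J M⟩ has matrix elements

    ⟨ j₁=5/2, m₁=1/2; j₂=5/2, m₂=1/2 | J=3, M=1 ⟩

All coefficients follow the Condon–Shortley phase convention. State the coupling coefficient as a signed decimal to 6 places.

j₁+j₂−J=2  J+j₁−j₂=3  J−j₁+j₂=3  j₁+j₂+J+1=9
(j₁±m₁, j₂±m₂, J±M) = (3,2,3,2,4,2)
P² = 48/5
sum k=0..2:
  [0] +1/24 = 1/24
  [1] −1/4 = -1/4
  [2] +1/24 = 1/24
S = -1/6
C² = P²·S² = 4/15 ; C = -0.516398

-0.516398  (= −√(4/15))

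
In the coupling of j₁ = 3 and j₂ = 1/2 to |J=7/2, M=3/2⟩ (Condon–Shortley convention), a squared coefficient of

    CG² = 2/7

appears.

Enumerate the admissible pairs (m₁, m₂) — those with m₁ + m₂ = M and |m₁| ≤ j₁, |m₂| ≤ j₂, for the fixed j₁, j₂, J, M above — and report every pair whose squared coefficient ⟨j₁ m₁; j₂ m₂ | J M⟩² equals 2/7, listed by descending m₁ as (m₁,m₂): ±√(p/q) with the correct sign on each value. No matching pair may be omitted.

(2,-1/2): +√(2/7)

Admissible pairs with m₁+m₂ = M = 3/2: (1,1/2), (2,-1/2)
  (m₁,m₂)=(2,-1/2): CG² = 2/7, CG = +√(2/7)   ← matches the target
  (m₁,m₂)=(1,1/2): CG² = 5/7, CG = +√(5/7)
Pairs with CG² = 2/7: (2,-1/2): +√(2/7)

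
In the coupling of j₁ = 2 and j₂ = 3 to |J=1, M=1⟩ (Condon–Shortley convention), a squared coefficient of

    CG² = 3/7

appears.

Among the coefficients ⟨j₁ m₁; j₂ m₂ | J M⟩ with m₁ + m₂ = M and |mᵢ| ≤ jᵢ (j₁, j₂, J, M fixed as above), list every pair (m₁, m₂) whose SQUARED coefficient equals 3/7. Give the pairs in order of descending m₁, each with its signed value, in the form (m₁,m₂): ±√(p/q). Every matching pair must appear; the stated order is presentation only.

Admissible pairs with m₁+m₂ = M = 1: (-2,3), (-1,2), (0,1), (1,0), (2,-1)
  (m₁,m₂)=(2,-1): CG² = 1/35, CG = +√(1/35)
  (m₁,m₂)=(1,0): CG² = 3/35, CG = −√(3/35)
  (m₁,m₂)=(0,1): CG² = 6/35, CG = +√(6/35)
  (m₁,m₂)=(-1,2): CG² = 2/7, CG = −√(2/7)
  (m₁,m₂)=(-2,3): CG² = 3/7, CG = +√(3/7)   ← matches the target
Pairs with CG² = 3/7: (-2,3): +√(3/7)

(-2,3): +√(3/7)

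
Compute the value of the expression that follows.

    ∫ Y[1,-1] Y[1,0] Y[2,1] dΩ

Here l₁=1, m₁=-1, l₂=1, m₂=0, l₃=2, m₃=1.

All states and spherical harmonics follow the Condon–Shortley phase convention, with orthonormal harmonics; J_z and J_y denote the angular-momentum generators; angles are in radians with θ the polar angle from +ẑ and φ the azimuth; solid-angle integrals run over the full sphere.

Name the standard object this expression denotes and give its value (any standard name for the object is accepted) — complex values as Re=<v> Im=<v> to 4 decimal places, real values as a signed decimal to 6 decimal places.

Gaunt coefficient, -0.218510

This is a Gaunt coefficient — the integral of a triple product of spherical harmonics over the sphere.
Checks pass: Σm=0; 4 even; l₃=2∈[0,2].
(2·1+1)(2·1+1)(2·2+1) = 45
Δ: 0! 2! 2! / 5! → 1/30
sum: t=0:+1/1 = 1/1
3j²(1 1 2; 0 0 0) = Δ·Π!·Σ² = 2/15  (sign +1)
sum: t=0:+1/2 = 1/2
3j²(1 1 2; -1 0 1) = Δ·Π!·Σ² = 1/10  (sign -1)
combine: 4πI² = 45·2/15·1/10 = 3/5
take √, sign -1: I = -0.21850969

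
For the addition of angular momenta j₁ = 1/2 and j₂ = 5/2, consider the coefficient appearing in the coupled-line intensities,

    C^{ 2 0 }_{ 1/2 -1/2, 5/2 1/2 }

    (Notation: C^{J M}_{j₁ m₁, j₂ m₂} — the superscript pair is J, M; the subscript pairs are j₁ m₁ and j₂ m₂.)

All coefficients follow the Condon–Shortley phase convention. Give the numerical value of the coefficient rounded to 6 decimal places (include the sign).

j₁+j₂−J=1  J+j₁−j₂=0  J−j₁+j₂=4  j₁+j₂+J+1=6
(j₁±m₁, j₂±m₂, J±M) = (0,1,3,2,2,2)
P² = 8
sum k=1..1:
  [1] −1/4 = -1/4
S = -1/4
C² = P²·S² = 1/2 ; C = -0.707107

-0.707107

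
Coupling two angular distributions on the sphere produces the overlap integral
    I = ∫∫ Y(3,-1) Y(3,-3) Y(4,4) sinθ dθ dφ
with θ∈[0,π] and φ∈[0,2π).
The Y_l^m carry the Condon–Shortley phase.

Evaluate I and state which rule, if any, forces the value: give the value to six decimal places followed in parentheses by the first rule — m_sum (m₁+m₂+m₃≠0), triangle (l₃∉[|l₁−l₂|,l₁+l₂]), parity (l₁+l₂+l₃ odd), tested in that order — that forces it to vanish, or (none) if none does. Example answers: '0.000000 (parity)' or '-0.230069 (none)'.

-0.166198 (none)

Checks pass: Σm=0; 10 even; l₃=4∈[0,6].
(2·3+1)(2·3+1)(2·4+1) = 441
Δ: 2! 4! 4! / 11! → 1/34650
sum: t=0:+1/72 t=1:−1/16 t=2:+1/72 = -5/144
3j²(3 3 4; 0 0 0) = Δ·Π!·Σ² = 2/77  (sign -1)
sum: t=0:+1/1152 = 1/1152
3j²(3 3 4; -1 -3 4) = Δ·Π!·Σ² = 1/33  (sign +1)
combine: 4πI² = 441·2/77·1/33 = 42/121
take √, sign -1: I = -0.16619847
No selection rule forces the value: the integral is nonzero (none).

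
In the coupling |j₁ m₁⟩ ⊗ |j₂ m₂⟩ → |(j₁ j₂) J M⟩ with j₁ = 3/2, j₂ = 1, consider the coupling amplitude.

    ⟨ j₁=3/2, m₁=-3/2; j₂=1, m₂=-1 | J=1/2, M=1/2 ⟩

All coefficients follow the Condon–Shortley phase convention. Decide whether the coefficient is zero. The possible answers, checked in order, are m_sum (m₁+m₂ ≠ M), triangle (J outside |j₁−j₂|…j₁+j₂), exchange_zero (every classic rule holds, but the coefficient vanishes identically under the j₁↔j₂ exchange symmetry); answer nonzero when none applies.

m-sum: m₁+m₂ = -3/2+(-1) = -5/2, M = 1/2  ✗ ⇒ coefficient is 0

m_sum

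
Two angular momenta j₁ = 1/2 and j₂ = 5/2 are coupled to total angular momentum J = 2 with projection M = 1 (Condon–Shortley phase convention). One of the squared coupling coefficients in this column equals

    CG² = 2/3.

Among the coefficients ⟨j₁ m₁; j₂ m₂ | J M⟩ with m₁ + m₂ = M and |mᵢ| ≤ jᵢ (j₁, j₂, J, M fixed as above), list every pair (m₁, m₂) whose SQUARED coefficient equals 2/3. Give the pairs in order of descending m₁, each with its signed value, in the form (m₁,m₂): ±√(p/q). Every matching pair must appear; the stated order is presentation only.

(-1/2,3/2): −√(2/3)

Admissible pairs with m₁+m₂ = M = 1: (-1/2,3/2), (1/2,1/2)
  (m₁,m₂)=(1/2,1/2): CG² = 1/3, CG = +√(1/3)
  (m₁,m₂)=(-1/2,3/2): CG² = 2/3, CG = −√(2/3)   ← matches the target
Pairs with CG² = 2/3: (-1/2,3/2): −√(2/3)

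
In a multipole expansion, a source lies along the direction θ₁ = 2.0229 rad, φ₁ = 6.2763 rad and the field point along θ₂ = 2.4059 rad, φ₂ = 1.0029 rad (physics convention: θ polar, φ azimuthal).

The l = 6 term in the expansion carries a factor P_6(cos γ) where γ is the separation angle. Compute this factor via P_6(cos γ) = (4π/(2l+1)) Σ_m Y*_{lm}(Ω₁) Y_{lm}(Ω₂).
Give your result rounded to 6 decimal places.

0.049617

Summing Y*_{l m}(θ₁,φ₁)·Y_{l m}(θ₂,φ₂) over m ∈ [−6, 6]; prefactor 4π/(2·6+1) = 0.966644:
  m=-6: (0.255709, -0.010570) × (0.042582, 0.011592) = (0.011011, 0.002514)  (running Σ = (0.011011, 0.002514))
  m=-5: (-0.430304, 0.014820) × (-0.050249, -0.161234) = (0.024012, 0.068635)  (running Σ = (0.035023, 0.071149))
  m=-4: (0.256695, -0.007071) × (-0.235466, 0.279107) = (-0.058469, 0.073311)  (running Σ = (-0.023446, 0.144460))
  m=-3: (0.186516, -0.003853) × (0.440658, 0.058907) = (0.082417, 0.009289)  (running Σ = (0.058970, 0.153749))
  m=-2: (-0.324989, 0.004476) × (-0.066490, -0.143083) = (0.022249, 0.046203)  (running Σ = (0.081219, 0.199952))
  m=-1: (-0.077150, 0.000531) × (0.167558, -0.262629) = (-0.012788, 0.020351)  (running Σ = (0.068432, 0.220302))
  m=0: (0.328750, -0.000000) × (-0.260181, 0.000000) = (-0.085534, 0.000000)  (running Σ = (-0.017103, 0.220302))
  m=1: (0.077150, 0.000531) × (-0.167558, -0.262629) = (-0.012788, -0.020351)  (running Σ = (-0.029890, 0.199952))
  m=2: (-0.324989, -0.004476) × (-0.066490, 0.143083) = (0.022249, -0.046203)  (running Σ = (-0.007642, 0.153749))
  m=3: (-0.186516, -0.003853) × (-0.440658, 0.058907) = (0.082417, -0.009289)  (running Σ = (0.074775, 0.144460))
  m=4: (0.256695, 0.007071) × (-0.235466, -0.279107) = (-0.058469, -0.073311)  (running Σ = (0.016306, 0.071149))
  m=5: (0.430304, 0.014820) × (0.050249, -0.161234) = (0.024012, -0.068635)  (running Σ = (0.040318, 0.002514))
  m=6: (0.255709, 0.010570) × (0.042582, -0.011592) = (0.011011, -0.002514)  (running Σ = (0.051329, -0.000000))
Σ over m = (0.051329, -0.000000); ×(4π/13) → (0.049617, -0.000000). Real part: 0.049617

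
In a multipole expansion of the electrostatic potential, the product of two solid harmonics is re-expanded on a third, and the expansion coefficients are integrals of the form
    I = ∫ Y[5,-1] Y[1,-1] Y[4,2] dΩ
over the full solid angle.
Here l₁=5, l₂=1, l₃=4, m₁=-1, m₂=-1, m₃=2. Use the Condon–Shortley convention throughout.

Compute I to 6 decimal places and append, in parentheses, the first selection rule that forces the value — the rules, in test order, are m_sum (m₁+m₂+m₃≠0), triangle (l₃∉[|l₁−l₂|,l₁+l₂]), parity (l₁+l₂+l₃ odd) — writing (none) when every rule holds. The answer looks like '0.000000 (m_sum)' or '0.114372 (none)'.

m-sum 0 ✓  L=10 even ✓  4≤4≤6 ✓
Π(2lᵢ+1) = 11×3×9 = 297
triangle coeff Δ(5,1,4) = 1/495
Σ_t [1,1]: t=1:−1/576 = -1/576
(3j)²=5/99 [(5 1 4; 0 0 0)], sign=-1
Σ_t [0,0]: t=0:+1/2880 = 1/2880
(3j)²=2/165 [(5 1 4; -1 -1 2)], sign=+1
⇒ 4πI² = 2/11
I = (-1)√(2/11/(4π)) = -0.12028562
No selection rule forces the value: the integral is nonzero (none).

-0.120286 (none)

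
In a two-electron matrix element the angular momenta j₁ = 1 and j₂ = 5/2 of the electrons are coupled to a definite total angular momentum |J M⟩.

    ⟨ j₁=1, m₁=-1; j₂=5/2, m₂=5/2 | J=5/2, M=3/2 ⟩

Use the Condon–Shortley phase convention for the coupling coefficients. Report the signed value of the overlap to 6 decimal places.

triangle: 1!*1!*4!/7! = 24/5040
(j±m)!: 0!*2!*5!*0!*4!*1! = 5760
prefactor² = (2J+1)*Δ*N² = 1152/7
  k=1: −1/(1!*0!*1!*4!*0!*0!) = -1/24
Σ = -1/24  ⇒  CG² = 1152/7*(-1/24)² = 2/7
CG = −√(2/7) = -0.534522

−√(2/7) ≈ -0.534522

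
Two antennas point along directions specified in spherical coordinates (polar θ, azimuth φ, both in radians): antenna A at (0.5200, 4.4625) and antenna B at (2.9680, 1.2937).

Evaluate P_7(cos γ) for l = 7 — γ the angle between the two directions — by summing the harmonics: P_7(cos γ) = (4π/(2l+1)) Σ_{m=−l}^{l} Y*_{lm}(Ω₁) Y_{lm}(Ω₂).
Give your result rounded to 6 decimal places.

Term-by-term m-sum for l=7 (normalisation 4π/15 = 0.837758):
  m=-7: Y*=+0.003680-0.000664i  Y=-0.000002-0.000001i  product -0.000000-0.000000i
  m=-6: Y*=-0.001745+0.024372i  Y=-0.000004+0.000049i  product -0.000001-0.000000i
  m=-5: Y*=-0.092689-0.030855i  Y=+0.000644-0.000121i  product -0.000063-0.000009i
  m=-4: Y*=+0.142522-0.221748i  Y=-0.002759-0.005534i  product -0.001620-0.000177i
  m=-3: Y*=+0.318132+0.341719i  Y=-0.030983+0.028262i  product -0.019514-0.001596i
  m=-2: Y*=-0.390251+0.213083i  Y=+0.167620+0.103738i  product -0.087519-0.004767i
  m=-1: Y*=+0.006565+0.025722i  Y=+0.156354-0.549742i  product +0.015167+0.000413i
  m=+0: Y*=-0.449014-0.000000i  Y=-0.677514+0.000000i  product +0.304214+0.000000i
  m=+1: Y*=-0.006565+0.025722i  Y=-0.156354-0.549742i  product +0.015167-0.000413i
  m=+2: Y*=-0.390251-0.213083i  Y=+0.167620-0.103738i  product -0.087519+0.004767i
  m=+3: Y*=-0.318132+0.341719i  Y=+0.030983+0.028262i  product -0.019514+0.001596i
  m=+4: Y*=+0.142522+0.221748i  Y=-0.002759+0.005534i  product -0.001620+0.000177i
  m=+5: Y*=+0.092689-0.030855i  Y=-0.000644-0.000121i  product -0.000063+0.000009i
  m=+6: Y*=-0.001745-0.024372i  Y=-0.000004-0.000049i  product -0.000001+0.000000i
  m=+7: Y*=-0.003680-0.000664i  Y=+0.000002-0.000001i  product -0.000000+0.000000i
Total Σ_m = +0.117111+0.000000i. Multiply by 0.837758: +0.098111+0.000000i. P_7(cos γ) = 0.098111

0.098111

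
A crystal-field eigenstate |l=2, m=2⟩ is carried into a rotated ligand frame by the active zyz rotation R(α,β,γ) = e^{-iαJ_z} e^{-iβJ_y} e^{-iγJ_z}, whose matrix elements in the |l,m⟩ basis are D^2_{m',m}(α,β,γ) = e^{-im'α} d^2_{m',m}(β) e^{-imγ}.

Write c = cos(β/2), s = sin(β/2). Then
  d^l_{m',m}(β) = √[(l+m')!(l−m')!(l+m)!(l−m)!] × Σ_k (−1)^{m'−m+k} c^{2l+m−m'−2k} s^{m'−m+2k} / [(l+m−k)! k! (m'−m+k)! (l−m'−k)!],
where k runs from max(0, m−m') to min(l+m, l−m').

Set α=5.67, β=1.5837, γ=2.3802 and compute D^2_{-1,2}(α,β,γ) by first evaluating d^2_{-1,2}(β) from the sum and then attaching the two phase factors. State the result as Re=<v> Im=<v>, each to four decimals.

Split into d^2_{-1,2}(β=1.5837) × two z-phases.
c=cos(1.583700/2)=0.702530, s=sin(1.583700/2)=0.711654; N=√[1·6·24·1]=12.000000
The bounds max(0,m−m')=3 and min(l+m,l−m')=3 give 1 term
  k=3: (−1)^0·12.0000/(6)·0.7025^1·0.7117^3 = +0.506409
d^2_{-1,2}(1.5837) = +0.506409
Attach z-rotation phases: D = e^{-i(-1)(5.6700)}·(+0.506409)·e^{-i(2)(2.3802)} = +0.310967+0.399688i

Re=0.3110 Im=0.3997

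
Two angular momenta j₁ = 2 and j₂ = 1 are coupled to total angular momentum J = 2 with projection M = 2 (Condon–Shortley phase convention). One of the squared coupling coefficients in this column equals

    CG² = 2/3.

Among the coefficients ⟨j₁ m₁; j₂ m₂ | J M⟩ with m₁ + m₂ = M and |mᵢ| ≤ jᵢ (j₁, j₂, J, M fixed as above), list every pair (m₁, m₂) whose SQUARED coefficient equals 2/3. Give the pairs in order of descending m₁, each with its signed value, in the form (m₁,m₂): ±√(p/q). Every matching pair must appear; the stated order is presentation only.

Admissible pairs with m₁+m₂ = M = 2: (1,1), (2,0)
  (m₁,m₂)=(2,0): CG² = 2/3, CG = +√(2/3)   ← matches the target
  (m₁,m₂)=(1,1): CG² = 1/3, CG = −√(1/3)
Pairs with CG² = 2/3: (2,0): +√(2/3)

(2,0): +√(2/3)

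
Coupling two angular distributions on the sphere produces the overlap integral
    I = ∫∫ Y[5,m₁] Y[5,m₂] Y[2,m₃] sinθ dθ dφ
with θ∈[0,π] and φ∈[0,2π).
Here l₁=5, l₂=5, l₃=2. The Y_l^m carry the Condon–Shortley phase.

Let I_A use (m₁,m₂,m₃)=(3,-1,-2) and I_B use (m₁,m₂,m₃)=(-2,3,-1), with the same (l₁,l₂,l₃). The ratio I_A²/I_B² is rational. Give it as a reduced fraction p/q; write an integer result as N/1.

Same 5,5,2: normalisation and zero-m 3j drop out of the ratio.
A: Δ: 8! 2! 2! / 13! → 1/38610; sum: t=2:+1/5760 = 1/5760; 3j²(5 5 2; 3 -1 -2) = Δ·Π!·Σ² = 56/2145  (sign +1)
B: Δ: 8! 2! 2! / 13! → 1/38610; sum: t=6:+1/2880 t=7:−1/10080 = 1/4032; 3j²(5 5 2; -2 3 -1) = Δ·Π!·Σ² = 10/429  (sign -1)
I_A²/I_B² = (56/2145)/(10/429) = 28/25

28/25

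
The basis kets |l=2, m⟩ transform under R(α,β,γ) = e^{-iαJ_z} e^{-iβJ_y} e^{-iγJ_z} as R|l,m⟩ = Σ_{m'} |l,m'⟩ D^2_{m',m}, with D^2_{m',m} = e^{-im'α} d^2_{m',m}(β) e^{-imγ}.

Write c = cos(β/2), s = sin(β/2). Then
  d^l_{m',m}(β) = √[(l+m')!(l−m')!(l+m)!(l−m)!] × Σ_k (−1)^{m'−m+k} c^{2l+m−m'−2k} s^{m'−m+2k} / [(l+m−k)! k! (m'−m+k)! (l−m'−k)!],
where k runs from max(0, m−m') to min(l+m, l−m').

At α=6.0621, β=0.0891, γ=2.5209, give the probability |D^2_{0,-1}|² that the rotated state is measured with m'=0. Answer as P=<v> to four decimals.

P=0.0118

First d^2_{0,-1}(β=0.0891), then the phase factors e^{-i(0)α} and e^{-i(-1)γ}:
c=cos(0.089100/2)=0.999008, s=sin(0.089100/2)=0.044535; N=√[2·2·1·6]=4.898979
k∈{0,1} keeps every argument non-negative
  k=0: (−1)^1·4.8990/(2)·0.9990^3·0.0445^1 = -0.108764
  k=1: (−1)^2·4.8990/(2)·0.9990^1·0.0445^3 = +0.000216
d^2_{0,-1}(0.0891) = -0.108764 +0.000216 = -0.108548
|D^2_{0,-1}|² = |d^2_{0,-1}(β)|² = (-0.108548)² = 0.011783 (the z-rotation phases have unit modulus)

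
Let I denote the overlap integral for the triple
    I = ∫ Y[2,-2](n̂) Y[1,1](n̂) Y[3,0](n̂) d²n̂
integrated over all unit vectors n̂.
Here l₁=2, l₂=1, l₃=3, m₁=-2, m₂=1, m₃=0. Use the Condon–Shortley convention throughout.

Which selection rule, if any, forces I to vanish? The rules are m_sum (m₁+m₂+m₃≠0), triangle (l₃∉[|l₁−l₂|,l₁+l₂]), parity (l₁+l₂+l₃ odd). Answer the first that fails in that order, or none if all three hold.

azimuthal sum: -2 + 1 + 0 = -1  ✗
1 ≤ 3 ≤ 3 (triangle on l)
L = 2 + 1 + 3 = 6 (even)

m_sum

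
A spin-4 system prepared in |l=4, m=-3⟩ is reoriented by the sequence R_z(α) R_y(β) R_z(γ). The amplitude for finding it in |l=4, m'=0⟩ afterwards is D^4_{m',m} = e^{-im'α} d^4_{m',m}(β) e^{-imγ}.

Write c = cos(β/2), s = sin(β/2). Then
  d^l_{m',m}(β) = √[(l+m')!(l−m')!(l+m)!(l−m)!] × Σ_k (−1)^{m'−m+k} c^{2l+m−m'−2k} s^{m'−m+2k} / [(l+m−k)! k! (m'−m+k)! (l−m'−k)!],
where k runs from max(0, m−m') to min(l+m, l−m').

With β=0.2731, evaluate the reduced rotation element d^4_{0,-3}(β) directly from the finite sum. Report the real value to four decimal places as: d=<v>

d=-0.0279

d^4_{0,-3}(β=0.2731) via the finite sum:
Half-angle: c=0.990692, s=0.136126. N=√(24·24·1·5040)=1703.830978
The bounds max(0,m−m')=0 and min(l+m,l−m')=1 give 2 terms
  k=0: (−1)^3·1703.8310/(144)·0.9907^5·0.1361^3 = -0.028483
  k=1: (−1)^4·1703.8310/(144)·0.9907^3·0.1361^5 = +0.000538
d^4_{0,-3}(0.2731) = -0.028483 +0.000538 = -0.027945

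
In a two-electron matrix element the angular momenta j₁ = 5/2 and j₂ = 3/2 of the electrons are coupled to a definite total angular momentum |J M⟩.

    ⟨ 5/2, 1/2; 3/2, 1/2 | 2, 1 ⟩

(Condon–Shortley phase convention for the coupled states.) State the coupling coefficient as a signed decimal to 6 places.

triangle: 2!×3!×1!/7! = 12/5040
(j±m)!: 3!×2!×2!×1!×3!×1! = 144
prefactor² = (2J+1)×Δ×N² = 12/7
  k=1: −1/(1!×1!×1!×1!×2!×0!) = -1/2
  k=2: +1/(2!×0!×0!×0!×3!×1!) = 1/12
Σ = -5/12  ⇒  CG² = 12/7×(-5/12)² = 25/84
CG = −√(25/84) = -0.545545

−√(25/84) = -0.545545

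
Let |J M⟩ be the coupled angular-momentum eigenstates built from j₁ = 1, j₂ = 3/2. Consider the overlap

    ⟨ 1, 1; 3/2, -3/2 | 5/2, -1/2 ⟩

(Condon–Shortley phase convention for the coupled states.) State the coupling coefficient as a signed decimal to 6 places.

+0.316228

√[6·0!2!3!/6! · 2!0!0!3!2!3!] = √(72/5)
  +(−1)^0/∏(0,0,0,0,2,3)! = 1/12  (running 1/12)
⟨..|..⟩ = √(72/5)·(1/12) = +0.316228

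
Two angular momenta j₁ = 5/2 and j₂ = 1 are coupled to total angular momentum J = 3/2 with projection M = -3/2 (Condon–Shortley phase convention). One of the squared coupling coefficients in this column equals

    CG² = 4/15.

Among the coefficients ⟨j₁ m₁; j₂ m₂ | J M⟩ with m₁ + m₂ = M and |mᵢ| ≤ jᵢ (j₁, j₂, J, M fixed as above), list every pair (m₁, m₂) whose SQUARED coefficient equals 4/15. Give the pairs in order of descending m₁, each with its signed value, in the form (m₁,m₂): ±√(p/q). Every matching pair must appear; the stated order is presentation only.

(-3/2,0): −√(4/15)

Admissible pairs with m₁+m₂ = M = -3/2: (-5/2,1), (-3/2,0), (-1/2,-1)
  (m₁,m₂)=(-1/2,-1): CG² = 1/15, CG = +√(1/15)
  (m₁,m₂)=(-3/2,0): CG² = 4/15, CG = −√(4/15)   ← matches the target
  (m₁,m₂)=(-5/2,1): CG² = 2/3, CG = +√(2/3)
Pairs with CG² = 4/15: (-3/2,0): −√(4/15)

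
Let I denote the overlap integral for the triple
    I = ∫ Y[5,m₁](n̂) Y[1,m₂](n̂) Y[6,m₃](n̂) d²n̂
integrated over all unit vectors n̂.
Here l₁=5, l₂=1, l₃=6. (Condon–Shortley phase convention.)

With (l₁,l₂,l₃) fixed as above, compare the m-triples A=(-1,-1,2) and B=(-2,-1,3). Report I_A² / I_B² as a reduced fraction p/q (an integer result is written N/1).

7/9

l's match ⇒ only the (l;m) 3-j factors differ between A and B.
A: triangle coeff Δ(5,1,6) = 1/858; Σ_t [0,0]: t=0:+1/34560 = 1/34560; (3j)²=14/429 [(5 1 6; -1 -1 2)], sign=+1
B: triangle coeff Δ(5,1,6) = 1/858; Σ_t [0,0]: t=0:+1/60480 = 1/60480; (3j)²=6/143 [(5 1 6; -2 -1 3)], sign=-1
I_A²/I_B² = (14/429)/(6/143) = 7/9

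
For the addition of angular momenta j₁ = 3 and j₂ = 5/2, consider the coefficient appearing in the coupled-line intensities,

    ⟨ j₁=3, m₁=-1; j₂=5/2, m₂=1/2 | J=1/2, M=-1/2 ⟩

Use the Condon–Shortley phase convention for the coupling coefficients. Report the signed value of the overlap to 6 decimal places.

j₁+j₂−J=5  J+j₁−j₂=1  J−j₁+j₂=0  j₁+j₂+J+1=7
(j₁±m₁, j₂±m₂, J±M) = (2,4,3,2,0,1)
P² = 192/7
sum k=3..3:
  [3] −1/12 = -1/12
S = -1/12
C² = P²·S² = 4/21 ; C = -0.436436

-0.436436  (= −√(4/21))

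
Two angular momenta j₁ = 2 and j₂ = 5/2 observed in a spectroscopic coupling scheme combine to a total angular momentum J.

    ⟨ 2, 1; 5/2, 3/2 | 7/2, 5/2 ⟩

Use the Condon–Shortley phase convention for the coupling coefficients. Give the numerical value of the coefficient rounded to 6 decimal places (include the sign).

-0.125988

√[8·1!3!4!/9! · 3!1!4!1!6!1!] = √(2304/7)
  +(−1)^0/∏(0,1,1,4,2,0)! = 1/48  (running 1/48)
  +(−1)^1/∏(1,0,0,3,3,1)! = -1/36  (running -1/144)
⟨..|..⟩ = √(2304/7)·(-1/144) = -0.125988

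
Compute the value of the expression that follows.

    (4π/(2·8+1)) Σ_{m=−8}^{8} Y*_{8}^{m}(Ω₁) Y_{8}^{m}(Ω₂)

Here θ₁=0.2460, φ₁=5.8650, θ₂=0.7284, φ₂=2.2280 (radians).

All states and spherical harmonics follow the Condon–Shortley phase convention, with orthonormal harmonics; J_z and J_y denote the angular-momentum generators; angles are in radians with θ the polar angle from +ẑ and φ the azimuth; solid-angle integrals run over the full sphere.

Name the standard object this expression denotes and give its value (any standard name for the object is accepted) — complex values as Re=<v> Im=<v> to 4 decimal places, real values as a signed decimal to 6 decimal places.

Legendre polynomial (addition theorem), +0.163305

This sum is the spherical-harmonic addition theorem: it equals the Legendre polynomial P_l(cos γ) of the angle γ between the two directions.
Addition theorem: P_8(cos γ) = (4π/17) Σ_m Y*_{lm}(Ω₁) Y_{lm}(Ω₂), m = −8…8:
  [-8]  conj(Y_{8,-8})(Ω₁) = (-0.000006, 0.000001) ; Y_{8,-8}(Ω₂) = (0.010307, 0.016992) ; Δ = (-0.000000, -0.000000)
  [-7]  conj(Y_{8,-7})(Ω₁) = (-0.000099, -0.000022) ; Y_{8,-7}(Ω₂) = (-0.088557, -0.009957) ; Δ = (0.000009, 0.000003)
  [-6]  conj(Y_{8,-6})(Ω₁) = (-0.000830, -0.000608) ; Y_{8,-6}(Ω₂) = (0.167510, -0.173038) ; Δ = (-0.000244, 0.000042)
  [-5]  conj(Y_{8,-5})(Ω₁) = (-0.003730, -0.006513) ; Y_{8,-5}(Ω₂) = (0.061109, 0.420173) ; Δ = (0.002508, -0.001965)
  [-4]  conj(Y_{8,-4})(Ω₁) = (-0.004124, -0.040315) ; Y_{8,-4}(Ω₂) = (-0.386567, -0.217642) ; Δ = (-0.007180, 0.016482)
  [-3]  conj(Y_{8,-3})(Ω₁) = (0.049669, -0.151789) ; Y_{8,-3}(Ω₂) = (0.108968, -0.046176) ; Δ = (-0.001597, -0.018834)
  [-2]  conj(Y_{8,-2})(Ω₁) = (0.288927, -0.319992) ; Y_{8,-2}(Ω₂) = (0.082415, -0.314371) ; Δ = (-0.076784, -0.117203)
  [-1]  conj(Y_{8,-1})(Ω₁) = (0.608460, -0.270398) ; Y_{8,-1}(Ω₂) = (0.176612, 0.228880) ; Δ = (0.169350, 0.091509)
  [+0]  conj(Y_{8,0})(Ω₁) = (0.199943, -0.000000) ; Y_{8,0}(Ω₂) = (0.244061, 0.000000) ; Δ = (0.048798, 0.000000)
  [+1]  conj(Y_{8,1})(Ω₁) = (-0.608460, -0.270398) ; Y_{8,1}(Ω₂) = (-0.176612, 0.228880) ; Δ = (0.169350, -0.091509)
  [+2]  conj(Y_{8,2})(Ω₁) = (0.288927, 0.319992) ; Y_{8,2}(Ω₂) = (0.082415, 0.314371) ; Δ = (-0.076784, 0.117203)
  [+3]  conj(Y_{8,3})(Ω₁) = (-0.049669, -0.151789) ; Y_{8,3}(Ω₂) = (-0.108968, -0.046176) ; Δ = (-0.001597, 0.018834)
  [+4]  conj(Y_{8,4})(Ω₁) = (-0.004124, 0.040315) ; Y_{8,4}(Ω₂) = (-0.386567, 0.217642) ; Δ = (-0.007180, -0.016482)
  [+5]  conj(Y_{8,5})(Ω₁) = (0.003730, -0.006513) ; Y_{8,5}(Ω₂) = (-0.061109, 0.420173) ; Δ = (0.002508, 0.001965)
  [+6]  conj(Y_{8,6})(Ω₁) = (-0.000830, 0.000608) ; Y_{8,6}(Ω₂) = (0.167510, 0.173038) ; Δ = (-0.000244, -0.000042)
  [+7]  conj(Y_{8,7})(Ω₁) = (0.000099, -0.000022) ; Y_{8,7}(Ω₂) = (0.088557, -0.009957) ; Δ = (0.000009, -0.000003)
  [+8]  conj(Y_{8,8})(Ω₁) = (-0.000006, -0.000001) ; Y_{8,8}(Ω₂) = (0.010307, -0.016992) ; Δ = (-0.000000, 0.000000)
Accumulated sum (0.220922, 0.000000); after 4π/(2l+1) scaling, (0.163305, 0.000000) ⇒ P_8 = 0.163305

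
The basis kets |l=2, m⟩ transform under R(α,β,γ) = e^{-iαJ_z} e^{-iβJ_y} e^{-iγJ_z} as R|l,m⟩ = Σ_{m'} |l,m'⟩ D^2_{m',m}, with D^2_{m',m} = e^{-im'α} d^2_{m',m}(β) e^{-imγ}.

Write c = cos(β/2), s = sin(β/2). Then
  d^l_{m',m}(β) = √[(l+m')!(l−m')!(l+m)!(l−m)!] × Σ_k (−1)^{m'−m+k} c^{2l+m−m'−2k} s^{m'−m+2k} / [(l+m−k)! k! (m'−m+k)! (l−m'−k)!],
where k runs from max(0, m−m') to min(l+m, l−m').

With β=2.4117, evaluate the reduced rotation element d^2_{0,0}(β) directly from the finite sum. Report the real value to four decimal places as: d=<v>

d=0.3331

d^2_{0,0}(β=2.4117) via the finite sum:
With c≡cos(β/2)=0.356899 and s≡sin(β/2)=0.934143, N=[2·2·2·2]^{1/2}=4.000000
The bounds max(0,m−m')=0 and min(l+m,l−m')=2 give 3 terms
  k=0: (−1)^0·4.0000/(4)·0.3569^4·0.9341^0 = +0.016225
  k=1: (−1)^1·4.0000/(1)·0.3569^2·0.9341^2 = -0.444608
  k=2: (−1)^2·4.0000/(4)·0.3569^0·0.9341^4 = +0.761471
d^2_{0,0}(2.4117) = +0.016225 -0.444608 +0.761471 = +0.333087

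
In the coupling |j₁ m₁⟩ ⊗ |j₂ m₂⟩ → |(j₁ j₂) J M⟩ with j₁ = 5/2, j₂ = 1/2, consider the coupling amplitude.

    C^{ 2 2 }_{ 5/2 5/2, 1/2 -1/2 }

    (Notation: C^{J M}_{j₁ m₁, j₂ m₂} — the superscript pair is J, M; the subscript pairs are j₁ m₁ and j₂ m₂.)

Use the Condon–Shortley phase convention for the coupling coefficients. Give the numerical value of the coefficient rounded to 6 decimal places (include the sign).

+0.912871  (= +√(5/6))

triangle: 1!×4!×0!/6! = 24/720
(j±m)!: 5!×0!×0!×1!×4!×0! = 2880
prefactor² = (2J+1)×Δ×N² = 480
  k=0: +1/(0!×1!×0!×0!×4!×0!) = 1/24
Σ = 1/24  ⇒  CG² = 480×(1/24)² = 5/6
CG = +√(5/6) = +0.912871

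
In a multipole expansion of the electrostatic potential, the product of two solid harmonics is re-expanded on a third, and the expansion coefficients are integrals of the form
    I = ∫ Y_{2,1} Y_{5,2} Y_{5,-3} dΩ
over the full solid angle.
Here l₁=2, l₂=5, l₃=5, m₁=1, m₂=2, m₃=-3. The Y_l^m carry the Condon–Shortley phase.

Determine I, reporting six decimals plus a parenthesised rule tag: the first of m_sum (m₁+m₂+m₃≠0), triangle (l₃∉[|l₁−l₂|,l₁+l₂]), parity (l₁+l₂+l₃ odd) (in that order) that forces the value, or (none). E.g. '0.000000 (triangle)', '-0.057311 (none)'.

-0.161739 (none)

m-sum 0 ✓  L=12 even ✓  3≤5≤7 ✓
Π(2lᵢ+1) = 5×11×11 = 605
triangle coeff Δ(2,5,5) = 1/38610
Σ_t [0,2]: t=0:+1/2880 t=1:−1/576 t=2:+1/2880 = -1/960
(3j)²=10/429 [(2 5 5; 0 0 0)], sign=+1
Σ_t [0,1]: t=0:+1/10080 t=1:−1/2880 = -1/4032
(3j)²=10/429 [(2 5 5; 1 2 -3)], sign=-1
⇒ 4πI² = 500/1521
I = (-1)√(500/1521/(4π)) = -0.16173926
No selection rule forces the value: the integral is nonzero (none).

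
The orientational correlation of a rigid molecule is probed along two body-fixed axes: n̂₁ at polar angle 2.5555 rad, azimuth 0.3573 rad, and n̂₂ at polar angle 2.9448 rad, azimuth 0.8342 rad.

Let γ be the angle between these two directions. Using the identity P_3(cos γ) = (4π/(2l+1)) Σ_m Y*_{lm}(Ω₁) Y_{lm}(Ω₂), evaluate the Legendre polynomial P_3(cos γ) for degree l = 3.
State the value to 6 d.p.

0.533635

Summing Y*_{l m}(θ₁,φ₁)·Y_{l m}(θ₂,φ₂) over m ∈ [−3, 3]; prefactor 4π/(2·3+1) = 1.795196:
  m=-3: (+0.033779+0.061994i) × (-0.002503-0.001860i) = +0.000031-0.000218i  (running Σ = +0.000031-0.000218i)
  m=-2: (-0.196753-0.170694i) × (+0.003734+0.038134i) = +0.005775-0.008140i  (running Σ = +0.005805-0.008358i)
  m=-1: (+0.413696+0.154443i) × (+0.161682-0.178286i) = +0.094422-0.048786i  (running Σ = +0.100228-0.057144i)
  m=0: (-0.146229-0.000000i) × (-0.661991+0.000000i) = +0.096802+0.000000i  (running Σ = +0.197030-0.057144i)
  m=1: (-0.413696+0.154443i) × (-0.161682-0.178286i) = +0.094422+0.048786i  (running Σ = +0.291452-0.008358i)
  m=2: (-0.196753+0.170694i) × (+0.003734-0.038134i) = +0.005775+0.008140i  (running Σ = +0.297227-0.000218i)
  m=3: (-0.033779+0.061994i) × (+0.002503-0.001860i) = +0.000031+0.000218i  (running Σ = +0.297257-0.000000i)
Accumulated sum +0.297257-0.000000i; after 4π/(2l+1) scaling, +0.533635-0.000000i ⇒ P_3 = 0.533635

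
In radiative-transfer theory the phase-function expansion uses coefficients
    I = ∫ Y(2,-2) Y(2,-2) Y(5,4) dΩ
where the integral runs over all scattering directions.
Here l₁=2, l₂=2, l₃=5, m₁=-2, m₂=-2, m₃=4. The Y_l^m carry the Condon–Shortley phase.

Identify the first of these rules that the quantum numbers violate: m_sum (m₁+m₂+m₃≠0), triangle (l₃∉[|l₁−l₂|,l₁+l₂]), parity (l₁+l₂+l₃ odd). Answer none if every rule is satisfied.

Σmᵢ = 0  ✓
l₃∈[|l₁−l₂|,l₁+l₂]=[0,4] required, l₃=5 fails  ✗
Σlᵢ = 9 ⇒ odd

triangle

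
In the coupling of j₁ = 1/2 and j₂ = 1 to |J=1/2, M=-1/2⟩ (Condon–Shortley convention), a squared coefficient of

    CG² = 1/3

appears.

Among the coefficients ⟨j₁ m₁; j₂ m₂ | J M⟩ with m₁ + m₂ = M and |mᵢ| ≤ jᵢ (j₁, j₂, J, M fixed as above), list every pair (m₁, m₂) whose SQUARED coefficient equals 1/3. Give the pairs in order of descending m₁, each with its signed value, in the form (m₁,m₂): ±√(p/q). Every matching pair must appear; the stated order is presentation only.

Admissible pairs with m₁+m₂ = M = -1/2: (-1/2,0), (1/2,-1)
  (m₁,m₂)=(1/2,-1): CG² = 2/3, CG = +√(2/3)
  (m₁,m₂)=(-1/2,0): CG² = 1/3, CG = −√(1/3)   ← matches the target
Pairs with CG² = 1/3: (-1/2,0): −√(1/3)

(-1/2,0): −√(1/3)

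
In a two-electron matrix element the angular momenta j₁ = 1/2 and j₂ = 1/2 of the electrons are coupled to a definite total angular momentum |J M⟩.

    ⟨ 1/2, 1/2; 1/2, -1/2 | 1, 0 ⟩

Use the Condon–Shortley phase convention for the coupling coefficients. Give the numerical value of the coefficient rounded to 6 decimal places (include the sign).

√[3·0!1!1!/3! · 1!0!0!1!1!1!] = √(1/2)
  +(−1)^0/∏(0,0,0,0,1,1)! = 1  (running 1)
⟨..|..⟩ = √(1/2)·(1) = +0.707107

+0.707107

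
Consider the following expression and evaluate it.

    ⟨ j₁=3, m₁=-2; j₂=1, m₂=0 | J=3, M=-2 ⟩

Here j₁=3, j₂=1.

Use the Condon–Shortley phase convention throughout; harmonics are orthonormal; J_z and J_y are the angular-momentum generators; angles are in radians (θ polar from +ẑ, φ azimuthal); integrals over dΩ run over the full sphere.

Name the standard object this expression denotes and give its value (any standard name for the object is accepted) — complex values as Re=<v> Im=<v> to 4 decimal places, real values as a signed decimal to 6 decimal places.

This is a Clebsch–Gordan (vector-coupling) coefficient.
triangle: 1!·5!·1!/8! = 120/40320
(j±m)!: 1!·5!·1!·1!·1!·5! = 14400
prefactor² = (2J+1)·Δ·N² = 300
  k=0: +1/(0!·1!·5!·1!·0!·0!) = 1/120
  k=1: −1/(1!·0!·4!·0!·1!·1!) = -1/24
Σ = -1/30  ⇒  CG² = 300·(-1/30)² = 1/3
CG = −√(1/3) = -0.577350

Clebsch–Gordan coefficient, −√(1/3) ≈ -0.577350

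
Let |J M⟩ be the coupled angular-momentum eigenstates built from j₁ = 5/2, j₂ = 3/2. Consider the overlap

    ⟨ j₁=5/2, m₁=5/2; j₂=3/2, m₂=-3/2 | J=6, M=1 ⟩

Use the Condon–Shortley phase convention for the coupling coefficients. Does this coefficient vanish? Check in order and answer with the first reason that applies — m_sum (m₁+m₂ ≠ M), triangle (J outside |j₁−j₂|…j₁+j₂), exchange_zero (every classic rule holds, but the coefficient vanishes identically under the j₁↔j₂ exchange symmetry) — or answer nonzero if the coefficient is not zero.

m-sum: m₁+m₂ = 5/2+(-3/2) = 1, M = 1  ✓
triangle: need |j₁−j₂| ≤ J ≤ j₁+j₂, i.e. J ∈ [1, 4]; J = 6 is outside ✗ ⇒ coefficient is 0

triangle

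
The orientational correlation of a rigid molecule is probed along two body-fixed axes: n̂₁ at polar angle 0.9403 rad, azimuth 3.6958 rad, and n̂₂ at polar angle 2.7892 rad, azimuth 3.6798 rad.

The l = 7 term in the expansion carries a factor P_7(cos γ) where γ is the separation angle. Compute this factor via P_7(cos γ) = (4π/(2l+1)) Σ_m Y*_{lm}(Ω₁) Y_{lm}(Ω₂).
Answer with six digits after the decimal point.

Summing Y*_{l m}(θ₁,φ₁)·Y_{l m}(θ₂,φ₂) over m ∈ [−7, 7]; prefactor 4π/(2·7+1) = 0.837758:
  m=-7: Y*=+0.082998+0.075459i  Y=+0.000236-0.000171i  product +0.000033+0.000004i
  m=-6: Y*=-0.301185-0.055943i  Y=+0.002957-0.000260i  product -0.000905-0.000087i
  m=-5: Y*=+0.413750-0.160743i  Y=+0.016908+0.008179i  product +0.008311+0.000666i
  m=-4: Y*=-0.168339+0.223273i  Y=+0.045409+0.069003i  product -0.023051-0.001477i
  m=-3: Y*=-0.014246+0.154707i  Y=+0.011125+0.253673i  product -0.039403-0.001893i
  m=-2: Y*=-0.159932-0.320879i  Y=-0.241229+0.447524i  product +0.182182+0.005832i
  m=-1: Y*=-0.006000-0.003713i  Y=-0.436354+0.260501i  product +0.003585+0.000057i
  m=+0: Y*=+0.353443-0.000000i  Y=+0.129898+0.000000i  product +0.045912+0.000000i
  m=+1: Y*=+0.006000-0.003713i  Y=+0.436354+0.260501i  product +0.003585-0.000057i
  m=+2: Y*=-0.159932+0.320879i  Y=-0.241229-0.447524i  product +0.182182-0.005832i
  m=+3: Y*=+0.014246+0.154707i  Y=-0.011125+0.253673i  product -0.039403+0.001893i
  m=+4: Y*=-0.168339-0.223273i  Y=+0.045409-0.069003i  product -0.023051+0.001477i
  m=+5: Y*=-0.413750-0.160743i  Y=-0.016908+0.008179i  product +0.008311-0.000666i
  m=+6: Y*=-0.301185+0.055943i  Y=+0.002957+0.000260i  product -0.000905+0.000087i
  m=+7: Y*=-0.082998+0.075459i  Y=-0.000236-0.000171i  product +0.000033-0.000004i
Total Σ_m = +0.307413-0.000000i. Multiply by 0.837758: +0.257538-0.000000i. P_7(cos γ) = 0.257538

0.257538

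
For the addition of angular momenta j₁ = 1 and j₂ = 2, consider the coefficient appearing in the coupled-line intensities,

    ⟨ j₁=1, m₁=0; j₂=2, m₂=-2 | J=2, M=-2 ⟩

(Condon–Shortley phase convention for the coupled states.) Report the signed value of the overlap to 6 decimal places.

triangle: 1!*1!*3!/6! = 6/720
(j±m)!: 1!*1!*0!*4!*0!*4! = 576
prefactor² = (2J+1)*Δ*N² = 24
  k=0: +1/(0!*1!*1!*0!*0!*3!) = 1/6
Σ = 1/6  ⇒  CG² = 24*(1/6)² = 2/3
CG = +√(2/3) = +0.816497

+√(2/3) = +0.816497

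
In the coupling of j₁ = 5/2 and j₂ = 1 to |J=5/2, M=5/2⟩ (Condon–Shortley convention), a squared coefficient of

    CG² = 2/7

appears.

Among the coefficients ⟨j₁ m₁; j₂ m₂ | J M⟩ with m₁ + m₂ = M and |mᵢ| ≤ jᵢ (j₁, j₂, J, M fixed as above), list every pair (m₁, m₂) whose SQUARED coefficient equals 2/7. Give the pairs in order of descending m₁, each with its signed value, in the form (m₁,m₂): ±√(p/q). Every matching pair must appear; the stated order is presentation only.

(3/2,1): −√(2/7)

Admissible pairs with m₁+m₂ = M = 5/2: (3/2,1), (5/2,0)
  (m₁,m₂)=(5/2,0): CG² = 5/7, CG = +√(5/7)
  (m₁,m₂)=(3/2,1): CG² = 2/7, CG = −√(2/7)   ← matches the target
Pairs with CG² = 2/7: (3/2,1): −√(2/7)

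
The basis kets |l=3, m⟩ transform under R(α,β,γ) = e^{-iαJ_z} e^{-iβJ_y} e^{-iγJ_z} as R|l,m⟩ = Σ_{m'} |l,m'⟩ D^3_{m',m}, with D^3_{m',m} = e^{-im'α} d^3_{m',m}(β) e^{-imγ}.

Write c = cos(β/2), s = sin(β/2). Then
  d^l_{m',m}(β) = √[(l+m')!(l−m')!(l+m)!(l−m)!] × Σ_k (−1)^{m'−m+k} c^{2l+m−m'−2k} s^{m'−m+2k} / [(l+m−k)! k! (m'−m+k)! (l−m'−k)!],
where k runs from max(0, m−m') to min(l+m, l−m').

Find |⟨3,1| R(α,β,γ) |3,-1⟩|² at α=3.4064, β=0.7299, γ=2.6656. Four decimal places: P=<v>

First d^3_{1,-1}(β=0.7299), then the phase factors e^{-i(1)α} and e^{-i(-1)γ}:
Half-angle: c=0.934142, s=0.356903. N=√(24·2·2·24)=48.000000
The bounds max(0,m−m')=0 and min(l+m,l−m')=2 give 3 terms
  k=0: (−1)^2·48.0000/(8)·0.9341^4·0.3569^2 = +0.581971
  k=1: (−1)^3·48.0000/(6)·0.9341^2·0.3569^4 = -0.113270
  k=2: (−1)^4·48.0000/(48)·0.9341^0·0.3569^6 = +0.002067
d^3_{1,-1}(0.7299) = +0.581971 -0.113270 +0.002067 = +0.470768
|D^3_{1,-1}|² = |d^3_{1,-1}(β)|² = (+0.470768)² = 0.221623 (the z-rotation phases have unit modulus)

P=0.2216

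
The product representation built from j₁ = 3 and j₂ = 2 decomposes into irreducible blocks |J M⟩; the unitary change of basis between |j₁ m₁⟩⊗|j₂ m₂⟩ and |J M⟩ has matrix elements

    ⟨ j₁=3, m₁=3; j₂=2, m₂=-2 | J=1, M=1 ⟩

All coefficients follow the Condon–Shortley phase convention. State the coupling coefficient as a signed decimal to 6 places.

+0.654654  (= +√(3/7))

triangle: 4!*2!*0!/7! = 48/5040
(j±m)!: 6!*0!*0!*4!*2!*0! = 34560
prefactor² = (2J+1)*Δ*N² = 6912/7
  k=0: +1/(0!*4!*0!*0!*2!*0!) = 1/48
Σ = 1/48  ⇒  CG² = 6912/7*(1/48)² = 3/7
CG = +√(3/7) = +0.654654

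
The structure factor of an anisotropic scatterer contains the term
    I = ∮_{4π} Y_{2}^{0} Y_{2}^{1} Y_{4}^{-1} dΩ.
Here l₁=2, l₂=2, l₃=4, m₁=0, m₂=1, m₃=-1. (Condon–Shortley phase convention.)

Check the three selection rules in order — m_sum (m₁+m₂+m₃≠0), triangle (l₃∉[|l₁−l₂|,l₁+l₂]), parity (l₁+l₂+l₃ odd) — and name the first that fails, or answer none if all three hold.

none

Σmᵢ = 0  ✓
l₃∈[|l₁−l₂|,l₁+l₂]=[0,4], have l₃=4  ✓
Σlᵢ = 8 ⇒ even  ✓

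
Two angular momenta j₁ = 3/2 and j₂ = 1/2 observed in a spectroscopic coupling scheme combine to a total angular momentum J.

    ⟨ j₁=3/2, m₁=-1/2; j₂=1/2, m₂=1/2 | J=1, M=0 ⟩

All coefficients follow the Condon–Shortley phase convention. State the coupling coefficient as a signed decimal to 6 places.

−√(1/2) ≈ -0.707107

√[3·1!2!0!/4! · 1!2!1!0!1!1!] = √(1/2)
  +(−1)^1/∏(1,0,1,0,1,0)! = -1  (running -1)
⟨..|..⟩ = √(1/2)·(-1) = -0.707107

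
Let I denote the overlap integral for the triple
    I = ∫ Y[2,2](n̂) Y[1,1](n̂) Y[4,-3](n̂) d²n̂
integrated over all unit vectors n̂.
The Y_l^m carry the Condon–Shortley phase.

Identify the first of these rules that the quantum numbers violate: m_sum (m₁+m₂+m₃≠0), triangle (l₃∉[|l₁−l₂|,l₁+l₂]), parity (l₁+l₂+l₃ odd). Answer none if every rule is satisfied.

Σmᵢ = 0  ✓
l₃∈[|l₁−l₂|,l₁+l₂]=[1,3] required, l₃=4 fails  ✗
Σlᵢ = 7 ⇒ odd

triangle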